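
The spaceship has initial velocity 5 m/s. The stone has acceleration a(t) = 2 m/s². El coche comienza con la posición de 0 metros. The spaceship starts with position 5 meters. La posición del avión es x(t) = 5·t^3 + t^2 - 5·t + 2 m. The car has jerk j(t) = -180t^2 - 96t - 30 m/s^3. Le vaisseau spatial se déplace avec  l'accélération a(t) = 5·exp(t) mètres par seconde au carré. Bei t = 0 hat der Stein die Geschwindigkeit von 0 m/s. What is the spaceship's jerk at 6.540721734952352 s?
To solve this, we need to take 1 derivative of our acceleration equation a(t) = 5·exp(t). Taking d/dt of a(t), we find j(t) = 5·exp(t). Using j(t) = 5·exp(t) and substituting t = 6.540721734952352, we find j = 3463.93202903397.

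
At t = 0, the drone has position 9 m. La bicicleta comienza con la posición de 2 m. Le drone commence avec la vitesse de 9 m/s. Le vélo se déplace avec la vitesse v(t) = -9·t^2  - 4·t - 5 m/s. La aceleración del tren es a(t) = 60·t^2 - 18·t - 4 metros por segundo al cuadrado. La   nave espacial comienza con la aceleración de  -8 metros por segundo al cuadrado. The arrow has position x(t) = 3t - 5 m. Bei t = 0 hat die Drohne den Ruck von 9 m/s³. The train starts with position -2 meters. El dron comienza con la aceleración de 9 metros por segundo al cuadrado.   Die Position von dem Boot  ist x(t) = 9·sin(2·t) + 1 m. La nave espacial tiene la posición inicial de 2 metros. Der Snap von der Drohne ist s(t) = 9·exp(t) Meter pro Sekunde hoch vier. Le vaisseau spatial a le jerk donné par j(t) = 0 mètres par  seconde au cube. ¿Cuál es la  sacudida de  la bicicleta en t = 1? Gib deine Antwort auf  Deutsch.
Ausgehend von der Geschwindigkeit v(t) = -9·t^2 - 4·t - 5, nehmen wir 2 Ableitungen. Die Ableitung von der Geschwindigkeit ergibt die Beschleunigung: a(t) = -18·t - 4. Durch Ableiten von der Beschleunigung erhalten wir den Ruck: j(t) = -18. Aus der Gleichung für den Ruck j(t) = -18, setzen wir t = 1 ein und erhalten j = -18.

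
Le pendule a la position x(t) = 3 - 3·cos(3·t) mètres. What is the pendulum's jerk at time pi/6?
To solve this, we need to take 3 derivatives of our position equation x(t) = 3 - 3·cos(3·t). Taking d/dt of x(t), we find v(t) = 9·sin(3·t). The derivative of velocity gives acceleration: a(t) = 27·cos(3·t). The derivative of acceleration gives jerk: j(t) = -81·sin(3·t). From the given jerk equation j(t) = -81·sin(3·t), we substitute t = pi/6 to get j = -81.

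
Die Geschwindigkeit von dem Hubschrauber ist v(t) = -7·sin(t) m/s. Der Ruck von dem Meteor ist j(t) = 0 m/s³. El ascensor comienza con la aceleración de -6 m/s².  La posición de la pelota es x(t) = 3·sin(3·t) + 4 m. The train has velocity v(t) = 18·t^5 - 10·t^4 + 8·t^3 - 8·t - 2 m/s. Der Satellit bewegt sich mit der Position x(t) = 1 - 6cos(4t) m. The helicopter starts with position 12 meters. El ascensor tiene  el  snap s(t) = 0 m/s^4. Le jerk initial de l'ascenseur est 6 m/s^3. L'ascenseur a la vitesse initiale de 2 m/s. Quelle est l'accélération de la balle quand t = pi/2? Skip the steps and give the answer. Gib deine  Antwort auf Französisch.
L'accélération à t = pi/2 est a = 27.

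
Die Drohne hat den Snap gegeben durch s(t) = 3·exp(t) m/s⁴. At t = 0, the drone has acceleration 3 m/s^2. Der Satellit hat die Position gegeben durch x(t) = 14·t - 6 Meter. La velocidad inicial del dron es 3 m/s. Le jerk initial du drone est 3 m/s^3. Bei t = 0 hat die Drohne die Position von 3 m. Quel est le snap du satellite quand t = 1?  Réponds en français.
Nous devons dériver notre équation de la position x(t) = 14·t - 6 4 fois. En prenant d/dt de x(t), nous trouvons v(t) = 14. En prenant d/dt de v(t), nous trouvons a(t) = 0. La dérivée de l'accélération donne le jerk: j(t) = 0. En prenant d/dt de j(t), nous trouvons s(t) = 0. Nous avons le snap s(t) = 0. En substituant t = 1: s(1) = 0.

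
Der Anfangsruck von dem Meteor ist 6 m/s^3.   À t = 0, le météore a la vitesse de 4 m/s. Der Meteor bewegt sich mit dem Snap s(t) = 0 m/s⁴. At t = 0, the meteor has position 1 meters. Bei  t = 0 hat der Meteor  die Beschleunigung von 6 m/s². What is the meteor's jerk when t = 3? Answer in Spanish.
Necesitamos integrar nuestra ecuación del snap s(t) = 0 1 vez. Tomando ∫s(t)dt y aplicando j(0) = 6, encontramos j(t) = 6. De la ecuación de la sacudida j(t) = 6, sustituimos t = 3 para obtener j = 6.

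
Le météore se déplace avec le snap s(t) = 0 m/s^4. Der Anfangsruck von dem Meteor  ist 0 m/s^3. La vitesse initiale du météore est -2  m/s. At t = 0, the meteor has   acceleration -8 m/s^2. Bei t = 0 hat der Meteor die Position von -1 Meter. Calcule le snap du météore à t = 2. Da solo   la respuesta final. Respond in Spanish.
El snap en t = 2 es s = 0.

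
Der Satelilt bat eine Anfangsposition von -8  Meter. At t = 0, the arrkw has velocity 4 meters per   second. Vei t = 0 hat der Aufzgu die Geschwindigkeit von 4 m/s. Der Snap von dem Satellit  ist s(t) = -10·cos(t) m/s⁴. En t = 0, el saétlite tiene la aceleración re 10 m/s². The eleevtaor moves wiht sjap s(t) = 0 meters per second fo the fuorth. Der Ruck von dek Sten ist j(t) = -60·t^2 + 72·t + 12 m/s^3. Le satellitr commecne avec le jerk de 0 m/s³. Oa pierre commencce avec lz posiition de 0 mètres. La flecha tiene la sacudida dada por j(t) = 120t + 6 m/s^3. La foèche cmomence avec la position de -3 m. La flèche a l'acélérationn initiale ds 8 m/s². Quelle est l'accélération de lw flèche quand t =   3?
Pour résoudre ceci, nous devons prendre 1 intégrale de notre équation du jerk j(t) = 120·t + 6. En intégrant le jerk et en utilisant la condition initiale a(0) = 8, nous obtenons a(t) = 60·t^2 + 6·t + 8. En utilisant a(t) = 60·t^2 + 6·t + 8 et en substituant t = 3, nous trouvons a = 566.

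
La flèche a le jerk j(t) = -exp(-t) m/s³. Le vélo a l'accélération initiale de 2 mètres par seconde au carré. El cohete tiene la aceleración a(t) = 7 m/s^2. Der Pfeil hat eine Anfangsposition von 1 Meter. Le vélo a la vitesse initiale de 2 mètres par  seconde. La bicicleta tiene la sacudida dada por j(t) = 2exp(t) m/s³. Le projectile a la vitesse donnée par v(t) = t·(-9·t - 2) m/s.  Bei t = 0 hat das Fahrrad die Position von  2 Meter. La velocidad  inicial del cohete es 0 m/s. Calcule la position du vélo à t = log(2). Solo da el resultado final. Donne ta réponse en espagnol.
La posición en t = log(2) es x = 4.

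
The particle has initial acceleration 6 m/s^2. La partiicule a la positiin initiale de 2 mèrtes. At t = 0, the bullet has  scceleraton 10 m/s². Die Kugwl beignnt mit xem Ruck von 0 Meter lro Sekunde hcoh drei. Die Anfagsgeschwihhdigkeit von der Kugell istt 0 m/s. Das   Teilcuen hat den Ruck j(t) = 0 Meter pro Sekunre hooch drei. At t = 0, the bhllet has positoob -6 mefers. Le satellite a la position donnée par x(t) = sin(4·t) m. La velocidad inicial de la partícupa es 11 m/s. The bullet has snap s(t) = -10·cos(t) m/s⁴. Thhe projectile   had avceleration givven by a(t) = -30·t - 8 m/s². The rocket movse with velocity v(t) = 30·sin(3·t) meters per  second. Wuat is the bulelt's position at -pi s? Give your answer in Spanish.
Para resolver esto, necesitamos tomar 4 antiderivadas de nuestra ecuación del snap s(t) = -10·cos(t). La integral del snap es la sacudida. Usando j(0) = 0, obtenemos j(t) = -10·sin(t). La antiderivada de la sacudida, con a(0) = 10, da la aceleración: a(t) = 10·cos(t). Tomando ∫a(t)dt y aplicando v(0) = 0, encontramos v(t) = 10·sin(t). Tomando ∫v(t)dt y aplicando x(0) = -6, encontramos x(t) = 4 - 10·cos(t). Tenemos la posición x(t) = 4 - 10·cos(t). Sustituyendo t = -pi: x(-pi) = 14.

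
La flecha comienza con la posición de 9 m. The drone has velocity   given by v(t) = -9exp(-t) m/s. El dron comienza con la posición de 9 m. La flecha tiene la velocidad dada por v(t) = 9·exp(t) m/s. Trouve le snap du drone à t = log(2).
Nous devons dériver notre équation de la vitesse v(t) = -9·exp(-t) 3 fois. En dérivant la vitesse, nous obtenons l'accélération: a(t) = 9·exp(-t). La dérivée de l'accélération donne le jerk: j(t) = -9·exp(-t). La dérivée du jerk donne le snap: s(t) = 9·exp(-t). En utilisant s(t) = 9·exp(-t) et en substituant t = log(2), nous trouvons s = 9/2.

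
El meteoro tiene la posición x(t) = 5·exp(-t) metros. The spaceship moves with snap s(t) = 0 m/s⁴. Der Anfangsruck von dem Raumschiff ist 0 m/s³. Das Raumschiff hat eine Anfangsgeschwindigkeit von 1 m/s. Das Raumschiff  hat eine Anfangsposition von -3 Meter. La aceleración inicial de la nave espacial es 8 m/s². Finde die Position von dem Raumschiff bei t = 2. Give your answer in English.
We need to integrate our snap equation s(t) = 0 4 times. The antiderivative of snap is jerk. Using j(0) = 0, we get j(t) = 0. Integrating jerk and using the initial condition a(0) = 8, we get a(t) = 8. The integral of acceleration, with v(0) = 1, gives velocity: v(t) = 8·t + 1. Finding the antiderivative of v(t) and using x(0) = -3: x(t) = 4·t^2 + t - 3. From the given position equation x(t) = 4·t^2 + t - 3, we substitute t = 2 to get x = 15.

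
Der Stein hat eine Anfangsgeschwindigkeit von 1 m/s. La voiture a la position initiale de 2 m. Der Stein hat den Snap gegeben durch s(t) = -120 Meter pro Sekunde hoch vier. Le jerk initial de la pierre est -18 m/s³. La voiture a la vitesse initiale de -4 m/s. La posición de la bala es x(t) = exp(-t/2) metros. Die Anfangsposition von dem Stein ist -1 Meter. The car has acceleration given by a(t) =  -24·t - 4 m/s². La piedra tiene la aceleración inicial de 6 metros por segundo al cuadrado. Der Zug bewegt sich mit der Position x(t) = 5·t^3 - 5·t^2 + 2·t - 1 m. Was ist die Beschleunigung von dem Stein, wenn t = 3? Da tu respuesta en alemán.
Ausgehend von dem Snap s(t) = -120, nehmen wir 2 Integrale. Das Integral von dem Snap ist der Ruck. Mit j(0) = -18 erhalten wir j(t) = -120·t - 18. Das Integral von dem Ruck ist die Beschleunigung. Mit a(0) = 6 erhalten wir a(t) = -60·t^2 - 18·t + 6. Wir haben die Beschleunigung a(t) = -60·t^2 - 18·t + 6. Durch Einsetzen von t = 3: a(3) = -588.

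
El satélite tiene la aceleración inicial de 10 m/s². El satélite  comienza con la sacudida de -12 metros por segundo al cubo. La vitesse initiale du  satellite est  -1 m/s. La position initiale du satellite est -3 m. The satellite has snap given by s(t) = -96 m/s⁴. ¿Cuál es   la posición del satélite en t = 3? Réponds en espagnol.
Necesitamos integrar nuestra ecuación del snap s(t) = -96 4 veces. La integral del snap es la sacudida. Usando j(0) = -12, obtenemos j(t) = -96·t - 12. La antiderivada de la sacudida, con a(0) = 10, da la aceleración: a(t) = -48·t^2 - 12·t + 10. La antiderivada de la aceleración, con v(0) = -1, da la velocidad: v(t) = -16·t^3 - 6·t^2 + 10·t - 1. La integral de la velocidad es la posición. Usando x(0) = -3, obtenemos x(t) = -4·t^4 - 2·t^3 + 5·t^2 - t - 3. De la ecuación de la posición x(t) = -4·t^4 - 2·t^3 + 5·t^2 - t - 3, sustituimos t = 3 para obtener x = -339.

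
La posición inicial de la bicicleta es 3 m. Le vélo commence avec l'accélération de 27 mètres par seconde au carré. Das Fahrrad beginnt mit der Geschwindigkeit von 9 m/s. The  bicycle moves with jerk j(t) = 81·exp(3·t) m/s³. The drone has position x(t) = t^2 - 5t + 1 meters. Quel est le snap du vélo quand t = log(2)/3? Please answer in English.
We must differentiate our jerk equation j(t) = 81·exp(3·t) 1 time. The derivative of jerk gives snap: s(t) = 243·exp(3·t). Using s(t) = 243·exp(3·t) and substituting t = log(2)/3, we find s = 486.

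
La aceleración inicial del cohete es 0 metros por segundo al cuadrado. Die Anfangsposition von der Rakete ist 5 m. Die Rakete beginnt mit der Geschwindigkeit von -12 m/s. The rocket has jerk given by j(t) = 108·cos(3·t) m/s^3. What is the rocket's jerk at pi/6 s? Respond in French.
De l'équation du jerk j(t) = 108·cos(3·t), nous substituons t = pi/6 pour obtenir j = 0.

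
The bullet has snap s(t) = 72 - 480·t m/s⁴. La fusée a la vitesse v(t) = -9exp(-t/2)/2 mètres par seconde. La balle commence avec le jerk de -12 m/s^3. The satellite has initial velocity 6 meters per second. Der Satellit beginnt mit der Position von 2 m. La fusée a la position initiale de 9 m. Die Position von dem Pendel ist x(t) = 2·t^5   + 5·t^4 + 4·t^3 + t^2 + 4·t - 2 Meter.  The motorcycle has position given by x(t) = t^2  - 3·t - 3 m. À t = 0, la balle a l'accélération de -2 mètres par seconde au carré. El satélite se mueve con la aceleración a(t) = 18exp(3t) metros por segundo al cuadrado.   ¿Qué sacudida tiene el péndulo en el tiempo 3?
Debemos derivar nuestra ecuación de la posición x(t) = 2·t^5 + 5·t^4 + 4·t^3 + t^2 + 4·t - 2 3 veces. Tomando d/dt de x(t), encontramos v(t) = 10·t^4 + 20·t^3 + 12·t^2 + 2·t + 4. Tomando d/dt de v(t), encontramos a(t) = 40·t^3 + 60·t^2 + 24·t + 2. La derivada de la aceleración da la sacudida: j(t) = 120·t^2 + 120·t + 24. Usando j(t) = 120·t^2 + 120·t + 24 y sustituyendo t = 3, encontramos j = 1464.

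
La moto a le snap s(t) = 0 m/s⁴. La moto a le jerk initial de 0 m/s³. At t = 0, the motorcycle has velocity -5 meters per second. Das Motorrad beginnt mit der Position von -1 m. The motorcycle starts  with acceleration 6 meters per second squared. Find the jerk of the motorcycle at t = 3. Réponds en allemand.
Ausgehend von dem Snap s(t) = 0, nehmen wir 1 Integral. Die Stammfunktion von dem Snap, mit j(0) = 0, ergibt den Ruck: j(t) = 0. Mit j(t) = 0 und Einsetzen von t = 3, finden wir j = 0.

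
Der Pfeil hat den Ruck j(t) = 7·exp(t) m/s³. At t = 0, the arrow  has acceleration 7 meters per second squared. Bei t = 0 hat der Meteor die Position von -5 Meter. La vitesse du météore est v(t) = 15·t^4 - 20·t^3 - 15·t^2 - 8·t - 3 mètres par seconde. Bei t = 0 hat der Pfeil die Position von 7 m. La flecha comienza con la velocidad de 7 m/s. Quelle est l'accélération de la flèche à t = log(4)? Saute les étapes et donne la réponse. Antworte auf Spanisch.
a(log(4)) = 28.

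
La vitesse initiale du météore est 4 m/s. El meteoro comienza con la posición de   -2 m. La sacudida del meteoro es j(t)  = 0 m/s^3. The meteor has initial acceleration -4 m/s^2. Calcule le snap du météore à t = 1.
En partant du jerk j(t) = 0, nous prenons 1 dérivée. En prenant d/dt de j(t), nous trouvons s(t) = 0. En utilisant s(t) = 0 et en substituant t = 1, nous trouvons s = 0.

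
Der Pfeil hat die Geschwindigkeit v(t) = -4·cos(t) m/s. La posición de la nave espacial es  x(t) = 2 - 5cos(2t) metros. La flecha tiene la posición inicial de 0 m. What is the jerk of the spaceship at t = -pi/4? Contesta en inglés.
We must differentiate our position equation x(t) = 2 - 5·cos(2·t) 3 times. Differentiating position, we get velocity: v(t) = 10·sin(2·t). Differentiating velocity, we get acceleration: a(t) = 20·cos(2·t). The derivative of acceleration gives jerk: j(t) = -40·sin(2·t). From the given jerk equation j(t) = -40·sin(2·t), we substitute t = -pi/4 to get j = 40.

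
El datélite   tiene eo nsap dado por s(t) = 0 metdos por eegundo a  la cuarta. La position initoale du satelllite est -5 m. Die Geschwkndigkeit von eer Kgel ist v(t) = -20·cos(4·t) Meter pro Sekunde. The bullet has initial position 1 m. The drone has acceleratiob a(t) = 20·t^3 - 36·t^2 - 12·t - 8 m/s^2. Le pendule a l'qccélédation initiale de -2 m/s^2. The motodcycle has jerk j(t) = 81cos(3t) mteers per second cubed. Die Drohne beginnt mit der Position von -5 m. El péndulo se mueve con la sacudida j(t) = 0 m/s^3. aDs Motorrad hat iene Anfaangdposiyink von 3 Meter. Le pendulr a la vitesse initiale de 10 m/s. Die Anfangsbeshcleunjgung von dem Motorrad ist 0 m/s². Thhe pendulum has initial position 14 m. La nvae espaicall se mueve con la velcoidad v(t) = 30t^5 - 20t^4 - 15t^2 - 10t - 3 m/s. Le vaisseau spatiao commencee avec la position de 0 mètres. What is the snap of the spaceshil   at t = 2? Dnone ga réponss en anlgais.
We must differentiate our velocity equation v(t) = 30·t^5 - 20·t^4 - 15·t^2 - 10·t - 3 3 times. The derivative of velocity gives acceleration: a(t) = 150·t^4 - 80·t^3 - 30·t - 10. Differentiating acceleration, we get jerk: j(t) = 600·t^3 - 240·t^2 - 30. The derivative of jerk gives snap: s(t) = 1800·t^2 - 480·t. We have snap s(t) = 1800·t^2 - 480·t. Substituting t = 2: s(2) = 6240.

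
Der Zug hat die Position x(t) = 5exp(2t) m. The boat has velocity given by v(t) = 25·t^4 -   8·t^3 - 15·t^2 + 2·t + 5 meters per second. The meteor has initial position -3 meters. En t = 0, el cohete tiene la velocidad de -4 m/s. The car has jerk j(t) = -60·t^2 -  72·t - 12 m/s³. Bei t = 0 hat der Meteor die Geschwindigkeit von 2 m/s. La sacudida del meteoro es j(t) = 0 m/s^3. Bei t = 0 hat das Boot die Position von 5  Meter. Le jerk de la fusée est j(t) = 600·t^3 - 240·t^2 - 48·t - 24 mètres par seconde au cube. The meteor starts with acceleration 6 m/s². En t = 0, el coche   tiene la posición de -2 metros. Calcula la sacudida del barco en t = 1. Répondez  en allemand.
Wir müssen unsere Gleichung für die Geschwindigkeit v(t) = 25·t^4 - 8·t^3 - 15·t^2 + 2·t + 5 2-mal ableiten. Die Ableitung von der Geschwindigkeit ergibt die Beschleunigung: a(t) = 100·t^3 - 24·t^2 - 30·t + 2. Die Ableitung von der Beschleunigung ergibt den Ruck: j(t) = 300·t^2 - 48·t - 30. Mit j(t) = 300·t^2 - 48·t - 30 und Einsetzen von t = 1, finden wir j = 222.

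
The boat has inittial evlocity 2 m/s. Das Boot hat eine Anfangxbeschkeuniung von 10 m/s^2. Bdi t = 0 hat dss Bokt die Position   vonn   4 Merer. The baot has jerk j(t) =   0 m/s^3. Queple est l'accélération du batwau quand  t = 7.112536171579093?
Nous devons trouver la primitive de notre équation du jerk j(t) = 0 1 fois. En prenant ∫j(t)dt et en appliquant a(0) = 10, nous trouvons a(t) = 10. En utilisant a(t) = 10 et en substituant t = 7.112536171579093, nous trouvons a = 10.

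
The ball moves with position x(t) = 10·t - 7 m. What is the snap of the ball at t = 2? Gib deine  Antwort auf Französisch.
En partant de la position x(t) = 10·t - 7, nous prenons 4 dérivées. La dérivée de la position donne la vitesse: v(t) = 10. La dérivée de la vitesse donne l'accélération: a(t) = 0. En prenant d/dt de a(t), nous trouvons j(t) = 0. En prenant d/dt de j(t), nous trouvons s(t) = 0. En utilisant s(t) = 0 et en substituant t = 2, nous trouvons s = 0.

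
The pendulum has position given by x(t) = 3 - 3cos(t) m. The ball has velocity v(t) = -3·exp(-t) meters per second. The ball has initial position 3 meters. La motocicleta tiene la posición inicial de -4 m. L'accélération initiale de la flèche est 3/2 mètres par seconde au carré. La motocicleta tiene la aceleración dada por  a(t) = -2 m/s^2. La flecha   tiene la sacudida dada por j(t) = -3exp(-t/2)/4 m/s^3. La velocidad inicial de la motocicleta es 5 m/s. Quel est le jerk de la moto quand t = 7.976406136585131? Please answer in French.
Nous devons dériver notre équation de l'accélération a(t) = -2 1 fois. En prenant d/dt de a(t), nous trouvons j(t) = 0. De l'équation du jerk j(t) = 0, nous substituons t = 7.976406136585131 pour obtenir j = 0.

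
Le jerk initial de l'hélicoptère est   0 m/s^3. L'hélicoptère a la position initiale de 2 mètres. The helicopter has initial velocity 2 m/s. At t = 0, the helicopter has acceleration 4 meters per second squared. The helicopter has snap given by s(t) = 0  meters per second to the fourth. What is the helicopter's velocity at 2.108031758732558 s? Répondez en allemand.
Ausgehend von dem Snap s(t) = 0, nehmen wir 3 Integrale. Mit ∫s(t)dt und Anwendung von j(0) = 0, finden wir j(t) = 0. Durch Integration von dem Ruck und Verwendung der Anfangsbedingung a(0) = 4, erhalten wir a(t) = 4. Die Stammfunktion von der Beschleunigung ist die Geschwindigkeit. Mit v(0) = 2 erhalten wir v(t) = 4·t + 2. Aus der Gleichung für die Geschwindigkeit v(t) = 4·t + 2, setzen wir t = 2.108031758732558 ein und erhalten v = 10.4321270349302.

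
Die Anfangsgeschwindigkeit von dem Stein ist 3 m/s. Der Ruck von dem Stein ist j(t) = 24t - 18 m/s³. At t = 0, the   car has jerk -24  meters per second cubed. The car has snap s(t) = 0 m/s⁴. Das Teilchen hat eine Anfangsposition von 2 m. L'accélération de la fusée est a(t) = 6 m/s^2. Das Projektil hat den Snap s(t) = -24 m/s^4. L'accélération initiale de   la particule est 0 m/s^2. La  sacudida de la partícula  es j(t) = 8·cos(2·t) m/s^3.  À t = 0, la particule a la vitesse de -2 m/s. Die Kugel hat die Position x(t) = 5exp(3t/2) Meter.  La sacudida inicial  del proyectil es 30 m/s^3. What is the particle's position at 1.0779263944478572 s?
Starting from jerk j(t) = 8·cos(2·t), we take 3 integrals. Finding the integral of j(t) and using a(0) = 0: a(t) = 4·sin(2·t). Taking ∫a(t)dt and applying v(0) = -2, we find v(t) = -2·cos(2·t). The integral of velocity, with x(0) = 2, gives position: x(t) = 2 - sin(2·t). Using x(t) = 2 - sin(2·t) and substituting t = 1.0779263944478572, we find x = 1.16631909377907.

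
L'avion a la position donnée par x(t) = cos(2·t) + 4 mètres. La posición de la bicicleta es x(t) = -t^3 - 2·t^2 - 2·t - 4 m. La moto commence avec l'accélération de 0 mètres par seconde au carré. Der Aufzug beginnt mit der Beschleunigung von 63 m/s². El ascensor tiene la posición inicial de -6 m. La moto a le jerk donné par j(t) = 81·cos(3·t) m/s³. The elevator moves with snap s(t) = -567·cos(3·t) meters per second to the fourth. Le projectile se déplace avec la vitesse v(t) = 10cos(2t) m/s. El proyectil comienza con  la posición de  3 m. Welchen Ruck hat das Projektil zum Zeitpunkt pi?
Um dies zu lösen, müssen wir 2 Ableitungen unserer Gleichung für die Geschwindigkeit v(t) = 10·cos(2·t) nehmen. Mit d/dt von v(t) finden wir a(t) = -20·sin(2·t). Die Ableitung von der Beschleunigung ergibt den Ruck: j(t) = -40·cos(2·t). Mit j(t) = -40·cos(2·t) und Einsetzen von t = pi, finden wir j = -40.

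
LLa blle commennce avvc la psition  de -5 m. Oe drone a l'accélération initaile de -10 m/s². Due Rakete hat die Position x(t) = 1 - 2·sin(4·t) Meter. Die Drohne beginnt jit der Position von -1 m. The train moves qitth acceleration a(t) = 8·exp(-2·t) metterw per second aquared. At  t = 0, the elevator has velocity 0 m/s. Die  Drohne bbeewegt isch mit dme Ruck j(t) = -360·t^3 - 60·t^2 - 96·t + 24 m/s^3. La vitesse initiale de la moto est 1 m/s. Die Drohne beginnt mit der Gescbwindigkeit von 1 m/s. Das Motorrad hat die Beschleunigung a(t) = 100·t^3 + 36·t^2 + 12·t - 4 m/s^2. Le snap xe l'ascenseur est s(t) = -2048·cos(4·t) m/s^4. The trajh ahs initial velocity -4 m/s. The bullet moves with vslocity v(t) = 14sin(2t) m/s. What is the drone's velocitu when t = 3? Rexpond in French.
Pour résoudre ceci, nous devons prendre 2 primitives de notre équation du jerk j(t) = -360·t^3 - 60·t^2 - 96·t + 24. La primitive du jerk est l'accélération. En utilisant a(0) = -10, nous obtenons a(t) = -90·t^4 - 20·t^3 - 48·t^2 + 24·t - 10. L'intégrale de l'accélération, avec v(0) = 1, donne la vitesse: v(t) = -18·t^5 - 5·t^4 - 16·t^3 + 12·t^2 - 10·t + 1. De l'équation de la vitesse v(t) = -18·t^5 - 5·t^4 - 16·t^3 + 12·t^2 - 10·t + 1, nous substituons t = 3 pour obtenir v = -5132.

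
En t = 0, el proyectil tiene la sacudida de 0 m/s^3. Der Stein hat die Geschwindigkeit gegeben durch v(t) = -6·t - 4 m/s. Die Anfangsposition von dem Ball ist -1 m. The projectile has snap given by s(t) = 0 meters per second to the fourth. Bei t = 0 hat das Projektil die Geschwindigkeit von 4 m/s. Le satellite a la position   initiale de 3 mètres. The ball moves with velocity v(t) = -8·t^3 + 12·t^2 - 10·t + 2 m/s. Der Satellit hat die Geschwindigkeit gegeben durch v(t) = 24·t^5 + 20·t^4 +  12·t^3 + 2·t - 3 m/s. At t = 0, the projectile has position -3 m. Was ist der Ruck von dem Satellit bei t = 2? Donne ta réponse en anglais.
Starting from velocity v(t) = 24·t^5 + 20·t^4 + 12·t^3 + 2·t - 3, we take 2 derivatives. The derivative of velocity gives acceleration: a(t) = 120·t^4 + 80·t^3 + 36·t^2 + 2. The derivative of acceleration gives jerk: j(t) = 480·t^3 + 240·t^2 + 72·t. Using j(t) = 480·t^3 + 240·t^2 + 72·t and substituting t = 2, we find j = 4944.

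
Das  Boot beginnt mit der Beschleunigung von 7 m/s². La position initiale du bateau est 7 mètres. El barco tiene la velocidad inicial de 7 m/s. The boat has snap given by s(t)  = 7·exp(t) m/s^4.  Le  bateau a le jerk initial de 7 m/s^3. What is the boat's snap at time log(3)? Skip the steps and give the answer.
The snap at t = log(3) is s = 21.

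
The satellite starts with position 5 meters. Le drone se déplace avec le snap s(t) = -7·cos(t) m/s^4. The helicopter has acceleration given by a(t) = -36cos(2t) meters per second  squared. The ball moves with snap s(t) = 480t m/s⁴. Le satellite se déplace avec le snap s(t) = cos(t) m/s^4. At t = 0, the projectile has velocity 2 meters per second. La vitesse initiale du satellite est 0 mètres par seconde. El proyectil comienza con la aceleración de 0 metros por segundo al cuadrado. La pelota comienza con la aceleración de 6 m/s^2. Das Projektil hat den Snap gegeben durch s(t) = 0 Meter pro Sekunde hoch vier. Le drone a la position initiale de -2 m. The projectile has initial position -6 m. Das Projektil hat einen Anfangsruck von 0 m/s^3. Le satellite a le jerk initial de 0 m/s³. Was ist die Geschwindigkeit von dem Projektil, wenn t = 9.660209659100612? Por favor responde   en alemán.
Wir müssen unsere Gleichung für den Snap s(t) = 0 3-mal integrieren. Das Integral von dem Snap, mit j(0) = 0, ergibt den Ruck: j(t) = 0. Mit ∫j(t)dt und Anwendung von a(0) = 0, finden wir a(t) = 0. Das Integral von der Beschleunigung ist die Geschwindigkeit. Mit v(0) = 2 erhalten wir v(t) = 2. Wir haben die Geschwindigkeit v(t) = 2. Durch Einsetzen von t = 9.660209659100612: v(9.660209659100612) = 2.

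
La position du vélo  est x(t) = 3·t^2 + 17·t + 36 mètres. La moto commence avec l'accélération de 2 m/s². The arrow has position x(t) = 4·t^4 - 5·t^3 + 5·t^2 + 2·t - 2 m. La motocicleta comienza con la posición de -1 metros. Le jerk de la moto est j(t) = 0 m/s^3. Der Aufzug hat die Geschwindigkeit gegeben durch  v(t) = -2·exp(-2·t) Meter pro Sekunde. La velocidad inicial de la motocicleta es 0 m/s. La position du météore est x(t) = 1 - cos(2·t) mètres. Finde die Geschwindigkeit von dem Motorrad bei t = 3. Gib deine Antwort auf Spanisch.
Necesitamos integrar nuestra ecuación de la sacudida j(t) = 0 2 veces. La antiderivada de la sacudida es la aceleración. Usando a(0) = 2, obtenemos a(t) = 2. La antiderivada de la aceleración es la velocidad. Usando v(0) = 0, obtenemos v(t) = 2·t. Tenemos la velocidad v(t) = 2·t. Sustituyendo t = 3: v(3) = 6.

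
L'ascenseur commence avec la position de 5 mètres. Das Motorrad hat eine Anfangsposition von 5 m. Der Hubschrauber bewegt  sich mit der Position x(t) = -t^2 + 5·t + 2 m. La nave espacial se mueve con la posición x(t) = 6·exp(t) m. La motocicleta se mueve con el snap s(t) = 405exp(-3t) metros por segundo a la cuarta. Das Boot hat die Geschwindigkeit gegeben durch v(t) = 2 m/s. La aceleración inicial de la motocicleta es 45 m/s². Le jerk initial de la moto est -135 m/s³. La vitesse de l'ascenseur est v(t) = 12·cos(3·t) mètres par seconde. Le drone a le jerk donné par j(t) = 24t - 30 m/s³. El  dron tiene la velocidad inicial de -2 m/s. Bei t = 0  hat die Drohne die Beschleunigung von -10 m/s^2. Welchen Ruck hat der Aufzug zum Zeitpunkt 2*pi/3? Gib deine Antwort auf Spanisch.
Para resolver esto, necesitamos tomar 2 derivadas de nuestra ecuación de la velocidad v(t) = 12·cos(3·t). Tomando d/dt de v(t), encontramos a(t) = -36·sin(3·t). Tomando d/dt de a(t), encontramos j(t) = -108·cos(3·t). Tenemos la sacudida j(t) = -108·cos(3·t). Sustituyendo t = 2*pi/3: j(2*pi/3) = -108.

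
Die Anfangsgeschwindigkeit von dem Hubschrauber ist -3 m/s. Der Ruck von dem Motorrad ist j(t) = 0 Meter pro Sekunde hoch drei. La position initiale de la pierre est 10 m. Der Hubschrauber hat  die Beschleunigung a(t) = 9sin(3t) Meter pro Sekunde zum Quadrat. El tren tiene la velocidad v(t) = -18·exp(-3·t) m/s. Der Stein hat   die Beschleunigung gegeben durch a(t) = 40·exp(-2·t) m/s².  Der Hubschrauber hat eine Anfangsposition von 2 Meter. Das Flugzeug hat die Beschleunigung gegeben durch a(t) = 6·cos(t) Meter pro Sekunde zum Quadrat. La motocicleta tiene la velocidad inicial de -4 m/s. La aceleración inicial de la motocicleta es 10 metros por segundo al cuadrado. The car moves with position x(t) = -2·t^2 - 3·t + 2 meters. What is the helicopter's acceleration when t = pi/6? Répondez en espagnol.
De la ecuación de la aceleración a(t) = 9·sin(3·t), sustituimos t = pi/6 para obtener a = 9.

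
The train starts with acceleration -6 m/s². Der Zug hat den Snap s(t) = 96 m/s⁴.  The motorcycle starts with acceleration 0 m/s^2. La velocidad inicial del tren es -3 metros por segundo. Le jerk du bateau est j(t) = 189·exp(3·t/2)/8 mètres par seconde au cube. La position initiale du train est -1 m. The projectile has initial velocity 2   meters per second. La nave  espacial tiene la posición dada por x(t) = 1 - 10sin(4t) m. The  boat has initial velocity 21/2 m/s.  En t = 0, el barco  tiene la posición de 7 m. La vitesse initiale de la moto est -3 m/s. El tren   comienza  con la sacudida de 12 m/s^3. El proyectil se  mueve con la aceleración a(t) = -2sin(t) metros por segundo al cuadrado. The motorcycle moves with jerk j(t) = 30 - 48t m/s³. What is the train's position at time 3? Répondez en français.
Nous devons trouver l'intégrale de notre équation du snap s(t) = 96 4 fois. En intégrant le snap et en utilisant la condition initiale j(0) = 12, nous obtenons j(t) = 96·t + 12. En prenant ∫j(t)dt et en appliquant a(0) = -6, nous trouvons a(t) = 48·t^2 + 12·t - 6. En intégrant l'accélération et en utilisant la condition initiale v(0) = -3, nous obtenons v(t) = 16·t^3 + 6·t^2 - 6·t - 3. En intégrant la vitesse et en utilisant la condition initiale x(0) = -1, nous obtenons x(t) = 4·t^4 + 2·t^3 - 3·t^2 - 3·t - 1. De l'équation de la position x(t) = 4·t^4 + 2·t^3 - 3·t^2 - 3·t - 1, nous substituons t = 3 pour obtenir x = 341.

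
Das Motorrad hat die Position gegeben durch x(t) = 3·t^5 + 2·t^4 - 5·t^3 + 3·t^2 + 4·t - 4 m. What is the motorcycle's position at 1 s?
Using x(t) = 3·t^5 + 2·t^4 - 5·t^3 + 3·t^2 + 4·t - 4 and substituting t = 1, we find x = 3.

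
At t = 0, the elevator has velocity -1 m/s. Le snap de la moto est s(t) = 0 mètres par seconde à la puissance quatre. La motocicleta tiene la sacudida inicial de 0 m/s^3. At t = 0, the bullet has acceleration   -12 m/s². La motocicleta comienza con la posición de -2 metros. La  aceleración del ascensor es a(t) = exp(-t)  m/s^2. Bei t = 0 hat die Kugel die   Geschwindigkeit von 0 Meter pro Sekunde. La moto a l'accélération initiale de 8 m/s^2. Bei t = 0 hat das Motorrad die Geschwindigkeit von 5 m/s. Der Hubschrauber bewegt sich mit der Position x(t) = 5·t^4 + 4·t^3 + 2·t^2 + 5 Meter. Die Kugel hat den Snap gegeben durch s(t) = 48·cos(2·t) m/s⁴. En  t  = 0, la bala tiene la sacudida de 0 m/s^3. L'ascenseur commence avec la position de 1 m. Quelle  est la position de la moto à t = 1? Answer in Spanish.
Partiendo del snap s(t) = 0, tomamos 4 integrales. Tomando ∫s(t)dt y aplicando j(0) = 0, encontramos j(t) = 0. Integrando la sacudida y usando la condición inicial a(0) = 8, obtenemos a(t) = 8. La antiderivada de la aceleración, con v(0) = 5, da la velocidad: v(t) = 8·t + 5. La integral de la velocidad es la posición. Usando x(0) = -2, obtenemos x(t) = 4·t^2 + 5·t - 2. Usando x(t) = 4·t^2 + 5·t - 2 y sustituyendo t = 1, encontramos x = 7.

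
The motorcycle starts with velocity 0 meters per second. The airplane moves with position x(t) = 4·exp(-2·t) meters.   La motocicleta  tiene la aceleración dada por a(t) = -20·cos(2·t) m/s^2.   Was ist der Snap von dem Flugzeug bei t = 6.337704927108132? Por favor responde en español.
Debemos derivar nuestra ecuación de la posición x(t) = 4·exp(-2·t) 4 veces. Derivando la posición, obtenemos la velocidad: v(t) = -8·exp(-2·t). La derivada de la velocidad da la aceleración: a(t) = 16·exp(-2·t). Derivando la aceleración, obtenemos la sacudida: j(t) = -32·exp(-2·t). La derivada de la sacudida da el snap: s(t) = 64·exp(-2·t). Usando s(t) = 64·exp(-2·t) y sustituyendo t = 6.337704927108132, encontramos s = 0.000200133328533433.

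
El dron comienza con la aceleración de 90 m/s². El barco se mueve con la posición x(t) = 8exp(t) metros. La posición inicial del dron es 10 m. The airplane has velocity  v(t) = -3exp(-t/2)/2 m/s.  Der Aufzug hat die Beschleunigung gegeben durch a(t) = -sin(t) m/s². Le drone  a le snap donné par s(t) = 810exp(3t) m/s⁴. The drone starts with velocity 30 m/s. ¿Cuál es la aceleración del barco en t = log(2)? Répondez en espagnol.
Para resolver esto, necesitamos tomar 2 derivadas de nuestra ecuación de la posición x(t) = 8·exp(t). Tomando d/dt de x(t), encontramos v(t) = 8·exp(t). Derivando la velocidad, obtenemos la aceleración: a(t) = 8·exp(t). De la ecuación de la aceleración a(t) = 8·exp(t), sustituimos t = log(2) para obtener a = 16.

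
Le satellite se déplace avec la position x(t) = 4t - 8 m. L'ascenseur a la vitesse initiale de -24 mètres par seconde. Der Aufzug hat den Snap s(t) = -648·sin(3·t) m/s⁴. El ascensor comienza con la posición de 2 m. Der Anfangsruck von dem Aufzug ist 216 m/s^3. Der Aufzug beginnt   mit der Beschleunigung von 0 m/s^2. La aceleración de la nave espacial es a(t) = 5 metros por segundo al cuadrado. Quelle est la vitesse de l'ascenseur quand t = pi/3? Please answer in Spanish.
Debemos encontrar la integral de nuestra ecuación del snap s(t) = -648·sin(3·t) 3 veces. La integral del snap, con j(0) = 216, da la sacudida: j(t) = 216·cos(3·t). Tomando ∫j(t)dt y aplicando a(0) = 0, encontramos a(t) = 72·sin(3·t). Tomando ∫a(t)dt y aplicando v(0) = -24, encontramos v(t) = -24·cos(3·t). Tenemos la velocidad v(t) = -24·cos(3·t). Sustituyendo t = pi/3: v(pi/3) = 24.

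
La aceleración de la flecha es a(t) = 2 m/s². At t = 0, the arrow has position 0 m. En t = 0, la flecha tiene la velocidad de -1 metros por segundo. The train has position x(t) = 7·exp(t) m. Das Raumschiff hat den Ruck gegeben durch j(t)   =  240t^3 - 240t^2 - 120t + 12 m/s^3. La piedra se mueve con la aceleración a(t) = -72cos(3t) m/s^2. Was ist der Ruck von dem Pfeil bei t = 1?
Um dies zu lösen, müssen wir 1 Ableitung unserer Gleichung für die Beschleunigung a(t) = 2 nehmen. Durch Ableiten von der Beschleunigung erhalten wir den Ruck: j(t) = 0. Wir haben den Ruck j(t) = 0. Durch Einsetzen von t = 1: j(1) = 0.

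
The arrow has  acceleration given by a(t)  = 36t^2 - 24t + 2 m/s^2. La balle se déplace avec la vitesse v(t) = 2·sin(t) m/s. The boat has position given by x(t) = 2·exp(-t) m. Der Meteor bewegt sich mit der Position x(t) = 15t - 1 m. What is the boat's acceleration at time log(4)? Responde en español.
Partiendo de la posición x(t) = 2·exp(-t), tomamos 2 derivadas. La derivada de la posición da la velocidad: v(t) = -2·exp(-t). Derivando la velocidad, obtenemos la aceleración: a(t) = 2·exp(-t). Tenemos la aceleración a(t) = 2·exp(-t). Sustituyendo t = log(4): a(log(4)) = 1/2.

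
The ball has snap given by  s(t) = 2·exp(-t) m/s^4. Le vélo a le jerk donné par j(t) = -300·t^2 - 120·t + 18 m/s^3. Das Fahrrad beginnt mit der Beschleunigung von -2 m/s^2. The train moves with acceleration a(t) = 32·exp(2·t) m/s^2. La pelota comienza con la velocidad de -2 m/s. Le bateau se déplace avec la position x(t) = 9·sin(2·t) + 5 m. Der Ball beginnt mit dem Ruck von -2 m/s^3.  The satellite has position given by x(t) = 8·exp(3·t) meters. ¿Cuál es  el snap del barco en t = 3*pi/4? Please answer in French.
En partant de la position x(t) = 9·sin(2·t) + 5, nous prenons 4 dérivées. La dérivée de la position donne la vitesse: v(t) = 18·cos(2·t). En dérivant la vitesse, nous obtenons l'accélération: a(t) = -36·sin(2·t). La dérivée de l'accélération donne le jerk: j(t) = -72·cos(2·t). La dérivée du jerk donne le snap: s(t) = 144·sin(2·t). En utilisant s(t) = 144·sin(2·t) et en substituant t = 3*pi/4, nous trouvons s = -144.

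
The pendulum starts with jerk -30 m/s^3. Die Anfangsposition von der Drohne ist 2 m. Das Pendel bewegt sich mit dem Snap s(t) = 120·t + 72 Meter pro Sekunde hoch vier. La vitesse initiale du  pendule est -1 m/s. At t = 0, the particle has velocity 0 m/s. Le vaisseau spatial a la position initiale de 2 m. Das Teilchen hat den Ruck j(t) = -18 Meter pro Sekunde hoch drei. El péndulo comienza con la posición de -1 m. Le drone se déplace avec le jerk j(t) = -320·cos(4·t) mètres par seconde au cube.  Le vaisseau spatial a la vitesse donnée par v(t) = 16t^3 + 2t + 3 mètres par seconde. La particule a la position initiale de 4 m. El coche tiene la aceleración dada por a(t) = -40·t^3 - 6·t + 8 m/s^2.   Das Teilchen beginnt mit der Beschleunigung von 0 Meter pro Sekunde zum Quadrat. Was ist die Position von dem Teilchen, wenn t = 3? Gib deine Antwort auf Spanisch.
Necesitamos integrar nuestra ecuación de la sacudida j(t) = -18 3 veces. La antiderivada de la sacudida, con a(0) = 0, da la aceleración: a(t) = -18·t. La antiderivada de la aceleración, con v(0) = 0, da la velocidad: v(t) = -9·t^2. Integrando la velocidad y usando la condición inicial x(0) = 4, obtenemos x(t) = 4 - 3·t^3. De la ecuación de la posición x(t) = 4 - 3·t^3, sustituimos t = 3 para obtener x = -77.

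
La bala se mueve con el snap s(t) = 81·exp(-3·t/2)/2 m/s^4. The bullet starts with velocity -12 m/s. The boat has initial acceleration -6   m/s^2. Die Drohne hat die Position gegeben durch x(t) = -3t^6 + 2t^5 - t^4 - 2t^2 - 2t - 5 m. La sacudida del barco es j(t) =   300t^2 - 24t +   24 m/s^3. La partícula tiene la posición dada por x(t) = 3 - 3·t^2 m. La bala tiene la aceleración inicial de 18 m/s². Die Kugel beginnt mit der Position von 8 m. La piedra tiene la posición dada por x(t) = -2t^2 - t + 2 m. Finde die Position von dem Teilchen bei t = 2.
Wir haben die Position x(t) = 3 - 3·t^2. Durch Einsetzen von t = 2: x(2) = -9.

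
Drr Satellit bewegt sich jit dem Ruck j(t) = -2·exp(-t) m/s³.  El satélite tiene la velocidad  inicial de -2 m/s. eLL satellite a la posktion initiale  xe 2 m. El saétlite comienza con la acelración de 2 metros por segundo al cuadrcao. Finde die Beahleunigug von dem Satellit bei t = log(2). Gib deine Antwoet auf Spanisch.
Debemos encontrar la integral de nuestra ecuación de la sacudida j(t) = -2·exp(-t) 1 vez. Tomando ∫j(t)dt y aplicando a(0) = 2, encontramos a(t) = 2·exp(-t). Usando a(t) = 2·exp(-t) y sustituyendo t = log(2), encontramos a = 1.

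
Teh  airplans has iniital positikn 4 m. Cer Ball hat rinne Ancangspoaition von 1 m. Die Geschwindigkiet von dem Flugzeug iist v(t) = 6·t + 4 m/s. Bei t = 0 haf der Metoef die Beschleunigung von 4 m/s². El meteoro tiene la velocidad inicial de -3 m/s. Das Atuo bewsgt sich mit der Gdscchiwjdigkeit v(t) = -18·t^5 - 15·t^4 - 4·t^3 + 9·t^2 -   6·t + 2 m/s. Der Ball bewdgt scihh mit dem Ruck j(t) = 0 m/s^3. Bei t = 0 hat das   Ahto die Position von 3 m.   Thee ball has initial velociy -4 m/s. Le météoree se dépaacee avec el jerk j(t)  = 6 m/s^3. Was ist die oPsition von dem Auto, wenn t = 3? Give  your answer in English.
To solve this, we need to take 1 antiderivative of our velocity equation v(t) = -18·t^5 - 15·t^4 - 4·t^3 + 9·t^2 - 6·t + 2. The integral of velocity is position. Using x(0) = 3, we get x(t) = -3·t^6 - 3·t^5 - t^4 + 3·t^3 - 3·t^2 + 2·t + 3. We have position x(t) = -3·t^6 - 3·t^5 - t^4 + 3·t^3 - 3·t^2 + 2·t + 3. Substituting t = 3: x(3) = -2934.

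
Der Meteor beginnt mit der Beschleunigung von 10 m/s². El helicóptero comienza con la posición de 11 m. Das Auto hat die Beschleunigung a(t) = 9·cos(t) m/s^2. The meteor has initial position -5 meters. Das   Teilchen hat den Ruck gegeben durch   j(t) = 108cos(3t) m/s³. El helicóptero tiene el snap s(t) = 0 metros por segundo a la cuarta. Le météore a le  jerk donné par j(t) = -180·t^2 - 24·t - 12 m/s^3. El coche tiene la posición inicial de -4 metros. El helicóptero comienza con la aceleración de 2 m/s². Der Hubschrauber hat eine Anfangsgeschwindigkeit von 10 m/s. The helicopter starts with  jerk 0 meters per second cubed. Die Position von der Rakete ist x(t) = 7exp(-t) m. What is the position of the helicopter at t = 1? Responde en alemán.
Wir müssen unsere Gleichung für den Snap s(t) = 0 4-mal integrieren. Das Integral von dem Snap, mit j(0) = 0, ergibt den Ruck: j(t) = 0. Durch Integration von dem Ruck und Verwendung der Anfangsbedingung a(0) = 2, erhalten wir a(t) = 2. Das Integral von der Beschleunigung, mit v(0) = 10, ergibt die Geschwindigkeit: v(t) = 2·t + 10. Das Integral von der Geschwindigkeit, mit x(0) = 11, ergibt die Position: x(t) = t^2 + 10·t + 11. Wir haben die Position x(t) = t^2 + 10·t + 11. Durch Einsetzen von t = 1: x(1) = 22.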